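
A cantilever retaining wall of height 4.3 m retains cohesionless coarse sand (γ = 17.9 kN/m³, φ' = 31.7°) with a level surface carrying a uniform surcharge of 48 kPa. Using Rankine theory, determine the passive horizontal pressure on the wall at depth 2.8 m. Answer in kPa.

K_p = (1 + sin φ)/(1 − sin φ) = 3.215.
σ_v = γz + q = 17.9 × 2.8 + 48 = 98.12 kPa.
σ_h = K_p σ_v = 3.215 × 98.12 = 315.4 kPa.

315 kPa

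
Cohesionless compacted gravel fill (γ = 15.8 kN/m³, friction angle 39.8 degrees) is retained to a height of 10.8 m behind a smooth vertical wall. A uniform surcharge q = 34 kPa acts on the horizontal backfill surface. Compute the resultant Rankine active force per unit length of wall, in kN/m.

283 kN/m

K_a = tan²(45° − φ/2) = 0.2194.
Soil triangle: ½ K_a γ H² = 0.5×0.2194×15.8×10.8² = 202.2 kN/m.
Surcharge rectangle: K_a q H = 0.2194×34×10.8 = 80.57 kN/m.
Total = 202.2 + 80.57 = 282.8 kN/m.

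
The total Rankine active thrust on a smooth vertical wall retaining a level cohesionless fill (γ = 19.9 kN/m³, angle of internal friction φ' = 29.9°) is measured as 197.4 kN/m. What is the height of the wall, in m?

7.70 m

K_a = 0.3347. P_a = ½ K_a γ H² ⇒ H = √(2P_a/(K_a γ)).
H = √(2×197.4/(0.3347×19.9)) = 7.699 m.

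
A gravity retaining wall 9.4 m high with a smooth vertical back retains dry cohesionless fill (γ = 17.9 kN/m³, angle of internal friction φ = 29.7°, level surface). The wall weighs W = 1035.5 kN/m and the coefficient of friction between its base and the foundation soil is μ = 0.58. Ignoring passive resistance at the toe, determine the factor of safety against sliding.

2.25

K_a = tan²(45° − 29.7°/2) = 0.3374.
P_a = ½K_aγH² = 0.5×0.3374×17.9×9.4² = 266.8 kN/m, acting at H/3 = 3.133 m above the base.
FS_sliding = μW / P_a = 0.58×1035.5 / 266.8 = 2.251.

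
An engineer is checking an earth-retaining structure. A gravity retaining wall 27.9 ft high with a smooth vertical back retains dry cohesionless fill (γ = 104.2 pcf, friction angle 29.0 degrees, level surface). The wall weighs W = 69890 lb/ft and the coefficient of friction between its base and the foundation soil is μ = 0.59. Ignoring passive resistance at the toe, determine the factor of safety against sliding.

2.93

K_a = tan²(45° − 29.0°/2) = 0.3470.
P_a = ½K_aγH² = 0.5×0.3470×104.2×27.9² = 14070 lb/ft, acting at H/3 = 9.300 ft above the base.
FS_sliding = μW / P_a = 0.59×69890 / 14070 = 2.930.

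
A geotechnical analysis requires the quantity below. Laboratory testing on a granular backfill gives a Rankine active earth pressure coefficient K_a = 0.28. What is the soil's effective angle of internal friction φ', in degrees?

34.2°

K_a = tan²(45° − φ/2) ⇒ 45° − φ/2 = arctan(√0.28) = 27.89°.
φ = 2(45° − 27.89°) = 34.23°.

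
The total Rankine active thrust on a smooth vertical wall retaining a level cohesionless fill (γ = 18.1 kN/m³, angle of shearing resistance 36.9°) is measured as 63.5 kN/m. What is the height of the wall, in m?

K_a = 0.2497. P_a = ½ K_a γ H² ⇒ H = √(2P_a/(K_a γ)).
H = √(2×63.5/(0.2497×18.1)) = 5.301 m.

5.30 m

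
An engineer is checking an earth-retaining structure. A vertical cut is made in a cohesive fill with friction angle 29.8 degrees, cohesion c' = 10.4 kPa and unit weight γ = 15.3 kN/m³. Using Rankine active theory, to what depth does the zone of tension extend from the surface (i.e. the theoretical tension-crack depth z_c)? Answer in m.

2.35 m

K_a = tan²(45° − 29.8°/2) = 0.3360; √K_a = 0.5797.
The active pressure is zero where K_a γ z = 2c√K_a, so z_c = 2c/(γ√K_a) = 2×10.4/(15.3×0.5797) = 2.345 m.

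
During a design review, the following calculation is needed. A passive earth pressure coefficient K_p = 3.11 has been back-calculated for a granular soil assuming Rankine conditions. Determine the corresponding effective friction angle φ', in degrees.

30.9°

K_p = (1+sin φ)/(1−sin φ) ⇒ sin φ = (K_p − 1)/(K_p + 1) = 0.5134.
φ = arcsin(0.5134) = 30.89°.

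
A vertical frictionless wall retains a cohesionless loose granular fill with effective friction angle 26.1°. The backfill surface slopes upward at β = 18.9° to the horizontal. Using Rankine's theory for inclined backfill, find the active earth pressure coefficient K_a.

K_a = cos β · (cos β − √(cos²β − cos²φ)) / (cos β + √(cos²β − cos²φ)).
cos β = 0.9461, cos φ = 0.8980, √(cos²β − cos²φ) = 0.2977.
K_a = 0.9461 × (0.9461 − 0.2977)/(0.9461 + 0.2977) = 0.4932.

0.493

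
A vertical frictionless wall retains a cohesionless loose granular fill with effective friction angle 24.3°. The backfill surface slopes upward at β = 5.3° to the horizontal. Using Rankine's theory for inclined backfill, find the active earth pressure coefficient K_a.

K_a = cos β · (cos β − √(cos²β − cos²φ)) / (cos β + √(cos²β − cos²φ)).
cos β = 0.9957, cos φ = 0.9114, √(cos²β − cos²φ) = 0.4010.
K_a = 0.9957 × (0.9957 − 0.4010)/(0.9957 + 0.4010) = 0.4240.

0.424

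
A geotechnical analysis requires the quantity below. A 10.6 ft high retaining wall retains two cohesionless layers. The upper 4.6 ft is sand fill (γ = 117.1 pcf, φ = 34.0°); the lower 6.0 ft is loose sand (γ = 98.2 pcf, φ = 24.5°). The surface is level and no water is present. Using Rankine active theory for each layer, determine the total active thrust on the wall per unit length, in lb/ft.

K_a1 = tan²(45°−34.0°/2) = 0.2827; K_a2 = tan²(45°−24.5°/2) = 0.4137.
Layer 1: σ at base = K_a1 γ₁ h₁ = 152.3 psf; P₁ = ½×152.3×4.6 = 350.3.
Layer 2: σ_v at top = γ₁h₁ = 538.7; σ_h top = K_a2×538.7 = 222.9; σ_h base = K_a2×(538.7+98.2×6.0) = 466.6.
P₂ = ½(222.9+466.6)×6.0 = 2068. Total P_a = 350.3+2068 = 2419 lb/ft.

2420 lb/ft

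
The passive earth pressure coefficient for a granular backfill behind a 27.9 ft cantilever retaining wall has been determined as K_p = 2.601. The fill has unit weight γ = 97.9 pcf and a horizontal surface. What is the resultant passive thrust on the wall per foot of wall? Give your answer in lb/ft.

99100 lb/ft

P = ½ K_p γ H² = 0.5 × 2.601 × 97.9 × 27.9² = 99110 lb/ft.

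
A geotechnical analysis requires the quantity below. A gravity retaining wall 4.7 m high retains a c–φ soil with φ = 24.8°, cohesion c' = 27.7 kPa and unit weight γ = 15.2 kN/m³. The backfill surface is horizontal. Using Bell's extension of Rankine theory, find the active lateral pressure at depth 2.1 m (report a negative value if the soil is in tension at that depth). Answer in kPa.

-22.4 kPa

K_a = (1 − sin φ)/(1 + sin φ) = 0.4090.
σ_a = K_a γ z − 2c√K_a = 0.4090×15.2×2.1 − 2×27.7×0.6395 = -22.37 kPa.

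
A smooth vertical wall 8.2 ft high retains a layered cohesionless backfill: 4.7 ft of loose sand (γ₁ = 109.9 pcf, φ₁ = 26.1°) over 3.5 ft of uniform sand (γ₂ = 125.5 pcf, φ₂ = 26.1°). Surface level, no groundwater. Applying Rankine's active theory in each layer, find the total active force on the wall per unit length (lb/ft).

K_a1 = tan²(45°−26.1°/2) = 0.3889; K_a2 = tan²(45°−26.1°/2) = 0.3889.
Layer 1: σ at base = K_a1 γ₁ h₁ = 200.9 psf; P₁ = ½×200.9×4.7 = 472.1.
Layer 2: σ_v at top = γ₁h₁ = 516.5; σ_h top = K_a2×516.5 = 200.9; σ_h base = K_a2×(516.5+125.5×3.5) = 371.7.
P₂ = ½(200.9+371.7)×3.5 = 1002. Total P_a = 472.1+1002 = 1474 lb/ft.

1470 lb/ft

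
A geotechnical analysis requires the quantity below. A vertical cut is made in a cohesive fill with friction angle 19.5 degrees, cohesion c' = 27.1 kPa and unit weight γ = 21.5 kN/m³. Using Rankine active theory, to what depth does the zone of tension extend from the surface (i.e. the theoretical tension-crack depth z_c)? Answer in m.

3.57 m

K_a = tan²(45° − 19.5°/2) = 0.4995; √K_a = 0.7067.
The active pressure is zero where K_a γ z = 2c√K_a, so z_c = 2c/(γ√K_a) = 2×27.1/(21.5×0.7067) = 3.567 m.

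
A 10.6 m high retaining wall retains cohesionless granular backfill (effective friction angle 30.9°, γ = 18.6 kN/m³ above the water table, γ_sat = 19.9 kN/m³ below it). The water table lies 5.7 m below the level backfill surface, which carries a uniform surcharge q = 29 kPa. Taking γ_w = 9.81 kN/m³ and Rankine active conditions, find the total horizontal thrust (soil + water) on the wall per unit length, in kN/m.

520 kN/m

K_a = tan²(45° − φ/2) = 0.3214.
γ' = 19.9 − 9.81 = 10.09 kN/m³. h₂ = H − d_w = 4.9 m.
σ'_h: at surface K_a·q = 9.321; at WT K_a(q+γd_w) = 43.40; at base K_a(q+γd_w+γ'h₂) = 59.29 kPa.
P₁ = ½(9.321+43.40)×5.7 = 150.2; P₂ = ½(43.40+59.29)×4.9 = 251.6; P_w = ½γ_w h₂² = 117.8.
Total = 150.2+251.6+117.8 = 519.6 kN/m.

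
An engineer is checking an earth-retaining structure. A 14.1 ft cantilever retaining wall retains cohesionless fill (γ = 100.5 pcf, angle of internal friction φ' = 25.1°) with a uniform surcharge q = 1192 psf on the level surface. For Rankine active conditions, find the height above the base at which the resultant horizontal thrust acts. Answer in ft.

K_a = 0.4043.
Triangular part P₁ = ½K_aγH² = 4039 at H/3 = 4.700 ft; rectangular part P₂ = K_a q H = 6795 at H/2 = 7.050 ft.
ȳ = (P₁·4.700 + P₂·7.050)/(P₁+P₂) = 6.174 ft.

6.17 ft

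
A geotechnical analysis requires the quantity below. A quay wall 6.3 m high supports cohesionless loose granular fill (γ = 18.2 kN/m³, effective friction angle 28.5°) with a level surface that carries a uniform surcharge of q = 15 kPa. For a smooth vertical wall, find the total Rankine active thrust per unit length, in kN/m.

K_a = tan²(45° − φ/2) = 0.3540.
Soil triangle: ½ K_a γ H² = 0.5×0.3540×18.2×6.3² = 127.8 kN/m.
Surcharge rectangle: K_a q H = 0.3540×15×6.3 = 33.45 kN/m.
Total = 127.8 + 33.45 = 161.3 kN/m.

161 kN/m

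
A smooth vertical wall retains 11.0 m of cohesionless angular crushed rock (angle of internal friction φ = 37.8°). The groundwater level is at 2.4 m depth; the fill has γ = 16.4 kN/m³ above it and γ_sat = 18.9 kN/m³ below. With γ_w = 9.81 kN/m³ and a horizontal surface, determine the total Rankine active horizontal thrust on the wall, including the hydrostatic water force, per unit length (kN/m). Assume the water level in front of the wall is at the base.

536 kN/m

K_a = tan²(45° − φ/2) = 0.2400.
γ' = 18.9 − 9.81 = 9.090 kN/m³. Depth below WT = 8.6 m.
σ'_h at WT = K_a γ d_w = 9.446 kPa; at base = 9.446 + K_a γ' × 8.6 = 28.21 kPa.
P₁ (0–2.4 m) = ½×9.446×2.4 = 11.34. P₂ (2.4–11.0 m) = ½(9.446+28.21)×8.6 = 161.9.
P_w = ½ γ_w h₂² = 0.5×9.81×8.6² = 362.8. Total = 11.34+161.9+362.8 = 536.0 kN/m.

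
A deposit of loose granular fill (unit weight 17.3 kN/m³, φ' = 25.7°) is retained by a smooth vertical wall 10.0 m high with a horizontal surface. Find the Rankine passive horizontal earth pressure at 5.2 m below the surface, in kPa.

228 kPa

K_p = (1 + sin φ)/(1 − sin φ) = 2.531.
σ_h = K_p γ z = 2.531 × 17.3 × 5.2 = 227.7 kPa.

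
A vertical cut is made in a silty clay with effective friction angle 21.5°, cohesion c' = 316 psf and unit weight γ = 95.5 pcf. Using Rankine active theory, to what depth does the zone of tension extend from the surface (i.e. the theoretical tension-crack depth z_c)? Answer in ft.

K_a = tan²(45° − 21.5°/2) = 0.4636; √K_a = 0.6809.
The active pressure is zero where K_a γ z = 2c√K_a, so z_c = 2c/(γ√K_a) = 2×316/(95.5×0.6809) = 9.720 ft.

9.72 ft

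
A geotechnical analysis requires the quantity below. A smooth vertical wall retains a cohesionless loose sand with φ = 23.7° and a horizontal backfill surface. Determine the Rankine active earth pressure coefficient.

0.427

K_a = tan²(45° − φ/2) = tan²(33.15°) = 0.4266.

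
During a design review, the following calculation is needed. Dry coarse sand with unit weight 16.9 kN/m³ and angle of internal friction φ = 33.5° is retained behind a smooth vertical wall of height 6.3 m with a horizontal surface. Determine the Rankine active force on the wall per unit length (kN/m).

96.8 kN/m

K_a = tan²(45° − φ/2) = 0.2887.
P_a = ½ K_a γ H² = 0.5 × 0.2887 × 16.9 × 6.3² = 96.83 kN/m.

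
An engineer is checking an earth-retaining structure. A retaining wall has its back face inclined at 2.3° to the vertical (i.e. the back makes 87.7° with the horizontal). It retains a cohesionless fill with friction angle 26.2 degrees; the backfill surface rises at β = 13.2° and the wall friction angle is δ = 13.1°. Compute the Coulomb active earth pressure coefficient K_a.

K_a = sin²(α+φ) / [sin²α · sin(α−δ) · (1 + √{sin(φ+δ)sin(φ−β) / (sin(α−δ)sin(α+β))})²].
With α = 87.7°, φ = 26.2°, δ = 13.1°, β = 13.2°: K_a = 0.4508.

0.451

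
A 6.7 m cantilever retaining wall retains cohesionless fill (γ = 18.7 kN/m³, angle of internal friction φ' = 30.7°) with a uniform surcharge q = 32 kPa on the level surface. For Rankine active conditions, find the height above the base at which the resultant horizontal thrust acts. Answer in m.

K_a = 0.3240.
Triangular part P₁ = ½K_aγH² = 136.0 at H/3 = 2.233 m; rectangular part P₂ = K_a q H = 69.47 at H/2 = 3.350 m.
ȳ = (P₁·2.233 + P₂·3.350)/(P₁+P₂) = 2.611 m.

2.61 m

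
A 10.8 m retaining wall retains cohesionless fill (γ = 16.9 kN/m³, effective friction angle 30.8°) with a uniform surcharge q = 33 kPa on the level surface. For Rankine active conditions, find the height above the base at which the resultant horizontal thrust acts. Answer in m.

4.08 m

K_a = 0.3227.
Triangular part P₁ = ½K_aγH² = 318.1 at H/3 = 3.600 m; rectangular part P₂ = K_a q H = 115.0 at H/2 = 5.400 m.
ȳ = (P₁·3.600 + P₂·5.400)/(P₁+P₂) = 4.078 m.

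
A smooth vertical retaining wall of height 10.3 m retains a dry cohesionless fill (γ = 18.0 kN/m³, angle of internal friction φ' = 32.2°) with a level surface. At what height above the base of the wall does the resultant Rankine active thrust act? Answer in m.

3.43 m

K_a = 0.3047.
The pressure distribution is triangular, so the resultant acts at H/3 above the base = 10.3/3 = 3.433 m.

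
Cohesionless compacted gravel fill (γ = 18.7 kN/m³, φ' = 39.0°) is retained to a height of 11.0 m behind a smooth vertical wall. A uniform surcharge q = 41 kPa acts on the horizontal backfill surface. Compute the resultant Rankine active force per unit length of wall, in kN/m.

360 kN/m

K_a = tan²(45° − φ/2) = 0.2275.
Soil triangle: ½ K_a γ H² = 0.5×0.2275×18.7×11.0² = 257.4 kN/m.
Surcharge rectangle: K_a q H = 0.2275×41×11.0 = 102.6 kN/m.
Total = 257.4 + 102.6 = 360.0 kN/m.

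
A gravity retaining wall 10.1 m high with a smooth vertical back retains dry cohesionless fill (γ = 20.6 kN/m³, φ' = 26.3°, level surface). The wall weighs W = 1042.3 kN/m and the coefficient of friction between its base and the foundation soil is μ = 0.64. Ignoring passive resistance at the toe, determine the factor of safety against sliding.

K_a = tan²(45° − 26.3°/2) = 0.3859.
P_a = ½K_aγH² = 0.5×0.3859×20.6×10.1² = 405.5 kN/m, acting at H/3 = 3.367 m above the base.
FS_sliding = μW / P_a = 0.64×1042.3 / 405.5 = 1.645.

1.65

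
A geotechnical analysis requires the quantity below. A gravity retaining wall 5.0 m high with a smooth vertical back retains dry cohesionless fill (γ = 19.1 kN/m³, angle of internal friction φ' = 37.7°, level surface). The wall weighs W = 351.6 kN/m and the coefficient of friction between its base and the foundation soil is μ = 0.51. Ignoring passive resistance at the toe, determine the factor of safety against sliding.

3.12

K_a = tan²(45° − 37.7°/2) = 0.2411.
P_a = ½K_aγH² = 0.5×0.2411×19.1×5.0² = 57.55 kN/m, acting at H/3 = 1.667 m above the base.
FS_sliding = μW / P_a = 0.51×351.6 / 57.55 = 3.116.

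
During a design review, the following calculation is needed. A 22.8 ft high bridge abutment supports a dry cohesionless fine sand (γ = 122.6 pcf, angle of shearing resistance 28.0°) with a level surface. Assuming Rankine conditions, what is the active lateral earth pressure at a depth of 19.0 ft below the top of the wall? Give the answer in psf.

K_a = (1 − sin φ)/(1 + sin φ) = 0.3610.
σ_h = K_a γ z = 0.3610 × 122.6 × 19.0 = 841.0 psf.

841 psf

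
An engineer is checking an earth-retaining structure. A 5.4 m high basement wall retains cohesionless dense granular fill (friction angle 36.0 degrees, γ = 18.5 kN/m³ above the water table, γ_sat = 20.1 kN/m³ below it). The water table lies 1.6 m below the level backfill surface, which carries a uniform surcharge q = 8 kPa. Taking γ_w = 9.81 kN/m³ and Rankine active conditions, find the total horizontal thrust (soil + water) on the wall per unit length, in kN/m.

137 kN/m

K_a = tan²(45° − φ/2) = 0.2596.
γ' = 20.1 − 9.81 = 10.29 kN/m³. h₂ = H − d_w = 3.8 m.
σ'_h: at surface K_a·q = 2.077; at WT K_a(q+γd_w) = 9.762; at base K_a(q+γd_w+γ'h₂) = 19.91 kPa.
P₁ = ½(2.077+9.762)×1.6 = 9.471; P₂ = ½(9.762+19.91)×3.8 = 56.38; P_w = ½γ_w h₂² = 70.83.
Total = 9.471+56.38+70.83 = 136.7 kN/m.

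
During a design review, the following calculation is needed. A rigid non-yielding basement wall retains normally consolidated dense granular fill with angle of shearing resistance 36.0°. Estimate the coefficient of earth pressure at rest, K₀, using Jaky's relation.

K₀ = 1 − sin φ' = 1 − sin 36.0° = 0.4122.

0.412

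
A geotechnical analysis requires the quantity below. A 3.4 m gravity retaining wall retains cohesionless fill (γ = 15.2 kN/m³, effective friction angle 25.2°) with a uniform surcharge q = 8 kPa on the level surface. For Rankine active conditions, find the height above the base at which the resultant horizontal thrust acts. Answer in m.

K_a = 0.4027.
Triangular part P₁ = ½K_aγH² = 35.38 at H/3 = 1.133 m; rectangular part P₂ = K_a q H = 10.95 at H/2 = 1.700 m.
ȳ = (P₁·1.133 + P₂·1.700)/(P₁+P₂) = 1.267 m.

1.27 m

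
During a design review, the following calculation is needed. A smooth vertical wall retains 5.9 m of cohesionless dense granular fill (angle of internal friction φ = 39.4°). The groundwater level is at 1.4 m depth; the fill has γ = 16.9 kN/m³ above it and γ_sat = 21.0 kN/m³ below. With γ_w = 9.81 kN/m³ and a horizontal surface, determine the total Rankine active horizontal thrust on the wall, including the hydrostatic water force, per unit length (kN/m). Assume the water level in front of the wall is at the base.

152 kN/m

K_a = tan²(45° − φ/2) = 0.2234.
γ' = 21.0 − 9.81 = 11.19 kN/m³. Depth below WT = 4.5 m.
σ'_h at WT = K_a γ d_w = 5.287 kPa; at base = 5.287 + K_a γ' × 4.5 = 16.54 kPa.
P₁ (0–1.4 m) = ½×5.287×1.4 = 3.701. P₂ (1.4–5.9 m) = ½(5.287+16.54)×4.5 = 49.11.
P_w = ½ γ_w h₂² = 0.5×9.81×4.5² = 99.33. Total = 3.701+49.11+99.33 = 152.1 kN/m.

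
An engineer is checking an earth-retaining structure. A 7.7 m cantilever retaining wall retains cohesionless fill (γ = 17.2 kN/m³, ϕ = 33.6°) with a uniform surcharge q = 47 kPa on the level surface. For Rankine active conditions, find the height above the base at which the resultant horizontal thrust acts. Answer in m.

3.10 m

K_a = 0.2875.
Triangular part P₁ = ½K_aγH² = 146.6 at H/3 = 2.567 m; rectangular part P₂ = K_a q H = 104.0 at H/2 = 3.850 m.
ȳ = (P₁·2.567 + P₂·3.850)/(P₁+P₂) = 3.099 m.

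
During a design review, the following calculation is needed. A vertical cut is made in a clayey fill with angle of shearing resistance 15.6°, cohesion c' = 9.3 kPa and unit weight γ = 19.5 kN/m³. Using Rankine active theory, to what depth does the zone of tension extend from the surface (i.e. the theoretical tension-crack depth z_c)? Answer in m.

1.26 m

K_a = tan²(45° − 15.6°/2) = 0.5761; √K_a = 0.7590.
The active pressure is zero where K_a γ z = 2c√K_a, so z_c = 2c/(γ√K_a) = 2×9.3/(19.5×0.7590) = 1.257 m.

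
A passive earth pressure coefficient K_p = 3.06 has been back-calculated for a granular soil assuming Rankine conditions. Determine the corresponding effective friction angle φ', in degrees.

K_p = (1+sin φ)/(1−sin φ) ⇒ sin φ = (K_p − 1)/(K_p + 1) = 0.5074.
φ = arcsin(0.5074) = 30.49°.

30.5°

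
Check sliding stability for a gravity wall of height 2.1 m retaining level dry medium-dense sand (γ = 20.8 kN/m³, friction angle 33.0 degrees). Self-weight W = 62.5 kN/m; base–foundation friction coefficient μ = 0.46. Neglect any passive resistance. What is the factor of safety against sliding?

2.13

K_a = tan²(45° − 33.0°/2) = 0.2948.
P_a = ½K_aγH² = 0.5×0.2948×20.8×2.1² = 13.52 kN/m, acting at H/3 = 0.7000 m above the base.
FS_sliding = μW / P_a = 0.46×62.5 / 13.52 = 2.126.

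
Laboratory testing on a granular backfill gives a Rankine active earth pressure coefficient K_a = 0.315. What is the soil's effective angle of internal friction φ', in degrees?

K_a = tan²(45° − φ/2) ⇒ 45° − φ/2 = arctan(√0.315) = 29.30°.
φ = 2(45° − 29.30°) = 31.39°.

31.4°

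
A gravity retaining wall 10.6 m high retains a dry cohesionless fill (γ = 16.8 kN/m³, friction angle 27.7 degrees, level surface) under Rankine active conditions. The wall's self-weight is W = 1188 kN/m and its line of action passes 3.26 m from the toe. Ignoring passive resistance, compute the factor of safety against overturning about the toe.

K_a = tan²(45° − 27.7°/2) = 0.3653.
P_a = ½K_aγH² = 0.5×0.3653×16.8×10.6² = 344.8 kN/m, acting at H/3 = 3.533 m above the base.
Overturning moment M_o = P_a × H/3 = 344.8 × 3.533 = 1218.
Resisting moment M_r = W × 3.26 = 1188 × 3.26 = 3873.
FS_overturning = M_r/M_o = 3873/1218 = 3.179.

3.18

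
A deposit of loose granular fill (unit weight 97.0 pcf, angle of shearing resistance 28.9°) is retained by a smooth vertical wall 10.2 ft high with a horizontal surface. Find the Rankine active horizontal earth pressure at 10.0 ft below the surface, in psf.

K_a = (1 − sin φ)/(1 + sin φ) = 0.3484.
σ_h = K_a γ z = 0.3484 × 97.0 × 10.0 = 337.9 psf.

338 psf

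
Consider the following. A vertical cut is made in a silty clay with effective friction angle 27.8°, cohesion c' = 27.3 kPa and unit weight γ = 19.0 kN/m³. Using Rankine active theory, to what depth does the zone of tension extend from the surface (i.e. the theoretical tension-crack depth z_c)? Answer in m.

4.76 m

K_a = tan²(45° − 27.8°/2) = 0.3639; √K_a = 0.6032.
The active pressure is zero where K_a γ z = 2c√K_a, so z_c = 2c/(γ√K_a) = 2×27.3/(19.0×0.6032) = 4.764 m.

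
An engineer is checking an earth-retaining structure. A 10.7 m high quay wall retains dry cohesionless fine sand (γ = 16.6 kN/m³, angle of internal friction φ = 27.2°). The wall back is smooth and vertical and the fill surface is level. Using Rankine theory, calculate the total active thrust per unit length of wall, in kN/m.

354 kN/m

K_a = tan²(45° − φ/2) = 0.3726.
P_a = ½ K_a γ H² = 0.5 × 0.3726 × 16.6 × 10.7² = 354.1 kN/m.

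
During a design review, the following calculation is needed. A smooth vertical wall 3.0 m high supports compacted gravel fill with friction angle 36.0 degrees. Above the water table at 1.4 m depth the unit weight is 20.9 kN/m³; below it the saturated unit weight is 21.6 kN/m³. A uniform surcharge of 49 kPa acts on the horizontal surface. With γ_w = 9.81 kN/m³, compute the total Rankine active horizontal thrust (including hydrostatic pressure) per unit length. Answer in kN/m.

72.1 kN/m

K_a = tan²(45° − φ/2) = 0.2596.
γ' = 21.6 − 9.81 = 11.79 kN/m³. h₂ = H − d_w = 1.6 m.
σ'_h: at surface K_a·q = 12.72; at WT K_a(q+γd_w) = 20.32; at base K_a(q+γd_w+γ'h₂) = 25.21 kPa.
P₁ = ½(12.72+20.32)×1.4 = 23.13; P₂ = ½(20.32+25.21)×1.6 = 36.43; P_w = ½γ_w h₂² = 12.56.
Total = 23.13+36.43+12.56 = 72.11 kN/m.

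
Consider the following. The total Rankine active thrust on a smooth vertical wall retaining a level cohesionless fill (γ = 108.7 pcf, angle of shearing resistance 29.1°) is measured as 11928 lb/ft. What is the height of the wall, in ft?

K_a = 0.3456. P_a = ½ K_a γ H² ⇒ H = √(2P_a/(K_a γ)).
H = √(2×11928/(0.3456×108.7)) = 25.20 ft.

25.2 ft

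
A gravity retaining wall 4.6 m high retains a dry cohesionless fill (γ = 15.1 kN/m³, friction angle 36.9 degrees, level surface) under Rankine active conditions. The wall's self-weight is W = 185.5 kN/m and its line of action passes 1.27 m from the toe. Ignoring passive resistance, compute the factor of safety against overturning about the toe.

K_a = tan²(45° − 36.9°/2) = 0.2497.
P_a = ½K_aγH² = 0.5×0.2497×15.1×4.6² = 39.89 kN/m, acting at H/3 = 1.533 m above the base.
Overturning moment M_o = P_a × H/3 = 39.89 × 1.533 = 61.16.
Resisting moment M_r = W × 1.27 = 185.5 × 1.27 = 235.6.
FS_overturning = M_r/M_o = 235.6/61.16 = 3.852.

3.85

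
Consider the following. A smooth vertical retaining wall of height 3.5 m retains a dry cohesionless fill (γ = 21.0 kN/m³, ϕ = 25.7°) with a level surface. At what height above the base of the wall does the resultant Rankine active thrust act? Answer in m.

K_a = 0.3950.
The pressure distribution is triangular, so the resultant acts at H/3 above the base = 3.5/3 = 1.167 m.

1.17 m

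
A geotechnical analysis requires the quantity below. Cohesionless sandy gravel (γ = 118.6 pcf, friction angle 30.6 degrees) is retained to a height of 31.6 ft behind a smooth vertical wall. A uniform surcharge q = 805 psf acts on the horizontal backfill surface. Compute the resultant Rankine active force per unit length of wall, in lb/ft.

27500 lb/ft

K_a = tan²(45° − φ/2) = 0.3253.
Soil triangle: ½ K_a γ H² = 0.5×0.3253×118.6×31.6² = 19270 lb/ft.
Surcharge rectangle: K_a q H = 0.3253×805×31.6 = 8276 lb/ft.
Total = 19270 + 8276 = 27540 lb/ft.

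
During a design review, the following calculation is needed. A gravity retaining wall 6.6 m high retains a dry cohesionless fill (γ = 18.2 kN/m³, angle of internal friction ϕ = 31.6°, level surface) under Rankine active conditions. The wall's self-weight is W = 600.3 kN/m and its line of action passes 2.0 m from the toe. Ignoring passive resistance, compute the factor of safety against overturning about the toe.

4.41

K_a = tan²(45° − 31.6°/2) = 0.3123.
P_a = ½K_aγH² = 0.5×0.3123×18.2×6.6² = 123.8 kN/m, acting at H/3 = 2.200 m above the base.
Overturning moment M_o = P_a × H/3 = 123.8 × 2.200 = 272.4.
Resisting moment M_r = W × 2.0 = 600.3 × 2.0 = 1201.
FS_overturning = M_r/M_o = 1201/272.4 = 4.408.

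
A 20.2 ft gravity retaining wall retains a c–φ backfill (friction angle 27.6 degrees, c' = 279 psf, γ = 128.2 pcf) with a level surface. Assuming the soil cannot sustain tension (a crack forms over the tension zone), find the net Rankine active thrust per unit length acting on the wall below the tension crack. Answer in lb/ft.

3980 lb/ft

K_a = 0.3668; √K_a = 0.6056.
Tension-crack depth z_c = 2c/(γ√K_a) = 2×279/(128.2×0.6056) = 7.187 ft.
σ_a at base = K_a γ H − 2c√K_a = 0.3668×128.2×20.2 − 2×279×0.6056 = 611.9 psf.
P_a = ½ × 611.9 × (H − z_c) = 0.5×611.9×13.01 = 3981 lb/ft.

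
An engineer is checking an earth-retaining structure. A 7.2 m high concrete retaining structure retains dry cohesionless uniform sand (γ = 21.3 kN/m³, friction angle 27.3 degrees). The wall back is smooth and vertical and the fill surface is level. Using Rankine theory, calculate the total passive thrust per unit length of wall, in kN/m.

1490 kN/m

K_p = tan²(45° + φ/2) = 2.694.
P_p = ½ K_p γ H² = 0.5 × 2.694 × 21.3 × 7.2² = 1488 kN/m.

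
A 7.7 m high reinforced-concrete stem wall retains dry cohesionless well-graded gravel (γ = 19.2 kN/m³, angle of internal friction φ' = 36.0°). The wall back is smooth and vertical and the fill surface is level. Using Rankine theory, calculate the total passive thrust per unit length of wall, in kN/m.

2190 kN/m

K_p = tan²(45° + φ/2) = 3.852.
P_p = ½ K_p γ H² = 0.5 × 3.852 × 19.2 × 7.7² = 2192 kN/m.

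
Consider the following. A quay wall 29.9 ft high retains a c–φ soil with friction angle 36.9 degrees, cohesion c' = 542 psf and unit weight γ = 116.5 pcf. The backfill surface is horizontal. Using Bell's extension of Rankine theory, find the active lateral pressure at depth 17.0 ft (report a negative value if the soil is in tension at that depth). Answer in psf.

K_a = (1 − sin φ)/(1 + sin φ) = 0.2497.
σ_a = K_a γ z − 2c√K_a = 0.2497×116.5×17.0 − 2×542×0.4997 = -47.17 psf.

-47.2 psf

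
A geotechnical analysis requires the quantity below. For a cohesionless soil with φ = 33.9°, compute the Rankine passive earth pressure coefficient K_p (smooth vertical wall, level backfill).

K_p = (1 + sin φ)/(1 − sin φ) = tan²(45° + 33.9°/2) = 3.522.

3.52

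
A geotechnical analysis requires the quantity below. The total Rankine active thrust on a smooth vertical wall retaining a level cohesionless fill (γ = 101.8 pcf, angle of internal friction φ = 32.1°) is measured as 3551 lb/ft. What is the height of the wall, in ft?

K_a = 0.3060. P_a = ½ K_a γ H² ⇒ H = √(2P_a/(K_a γ)).
H = √(2×3551/(0.3060×101.8)) = 15.10 ft.

15.1 ft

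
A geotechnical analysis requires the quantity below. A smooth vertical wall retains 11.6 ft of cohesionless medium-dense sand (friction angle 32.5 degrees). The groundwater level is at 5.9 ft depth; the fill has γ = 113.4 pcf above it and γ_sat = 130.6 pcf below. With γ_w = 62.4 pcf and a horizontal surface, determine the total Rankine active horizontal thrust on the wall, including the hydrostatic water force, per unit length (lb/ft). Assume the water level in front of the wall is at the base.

3090 lb/ft

K_a = tan²(45° − φ/2) = 0.3010.
γ' = 130.6 − 62.4 = 68.20 pcf. Depth below WT = 5.7 ft.
σ'_h at WT = K_a γ d_w = 201.4 psf; at base = 201.4 + K_a γ' × 5.7 = 318.4 psf.
P₁ (0–5.9 ft) = ½×201.4×5.9 = 594.1. P₂ (5.9–11.6 ft) = ½(201.4+318.4)×5.7 = 1481.
P_w = ½ γ_w h₂² = 0.5×62.4×5.7² = 1014. Total = 594.1+1481+1014 = 3089 lb/ft.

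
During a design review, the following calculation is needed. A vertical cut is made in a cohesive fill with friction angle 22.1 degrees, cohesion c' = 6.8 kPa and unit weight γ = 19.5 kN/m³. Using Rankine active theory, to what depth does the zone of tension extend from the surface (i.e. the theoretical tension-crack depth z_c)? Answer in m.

K_a = tan²(45° − 22.1°/2) = 0.4533; √K_a = 0.6732.
The active pressure is zero where K_a γ z = 2c√K_a, so z_c = 2c/(γ√K_a) = 2×6.8/(19.5×0.6732) = 1.036 m.

1.04 m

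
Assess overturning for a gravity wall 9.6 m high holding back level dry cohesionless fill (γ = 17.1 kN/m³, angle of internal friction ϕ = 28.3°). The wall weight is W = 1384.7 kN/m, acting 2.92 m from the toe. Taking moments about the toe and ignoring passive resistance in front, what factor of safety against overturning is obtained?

K_a = tan²(45° − 28.3°/2) = 0.3568.
P_a = ½K_aγH² = 0.5×0.3568×17.1×9.6² = 281.1 kN/m, acting at H/3 = 3.200 m above the base.
Overturning moment M_o = P_a × H/3 = 281.1 × 3.200 = 899.6.
Resisting moment M_r = W × 2.92 = 1384.7 × 2.92 = 4043.
FS_overturning = M_r/M_o = 4043/899.6 = 4.495.

4.49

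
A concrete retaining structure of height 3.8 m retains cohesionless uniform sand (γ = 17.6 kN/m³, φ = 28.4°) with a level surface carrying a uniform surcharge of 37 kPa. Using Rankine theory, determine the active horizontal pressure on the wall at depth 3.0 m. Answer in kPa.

31.9 kPa

K_a = (1 − sin φ)/(1 + sin φ) = 0.3554.
σ_v = γz + q = 17.6 × 3.0 + 37 = 89.80 kPa.
σ_h = K_a σ_v = 0.3554 × 89.80 = 31.91 kPa.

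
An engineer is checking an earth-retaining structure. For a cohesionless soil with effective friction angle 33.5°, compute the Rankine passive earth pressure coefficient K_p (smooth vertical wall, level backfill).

K_p = (1 + sin φ)/(1 − sin φ) = tan²(45° + 33.5°/2) = 3.464.

3.46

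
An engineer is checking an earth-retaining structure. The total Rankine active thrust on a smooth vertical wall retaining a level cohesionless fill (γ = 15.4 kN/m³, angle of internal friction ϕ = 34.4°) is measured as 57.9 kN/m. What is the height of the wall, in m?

5.20 m

K_a = 0.2780. P_a = ½ K_a γ H² ⇒ H = √(2P_a/(K_a γ)).
H = √(2×57.9/(0.2780×15.4)) = 5.201 m.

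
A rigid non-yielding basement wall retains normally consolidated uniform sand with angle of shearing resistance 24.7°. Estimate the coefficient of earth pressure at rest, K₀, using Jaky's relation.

0.582

K₀ = 1 − sin φ' = 1 − sin 24.7° = 0.5821.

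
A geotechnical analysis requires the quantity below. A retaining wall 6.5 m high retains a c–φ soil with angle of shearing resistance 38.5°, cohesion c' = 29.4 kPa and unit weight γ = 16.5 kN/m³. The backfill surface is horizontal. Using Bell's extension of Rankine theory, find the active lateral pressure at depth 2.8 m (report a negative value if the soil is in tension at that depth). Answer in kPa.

-17.6 kPa

K_a = (1 − sin φ)/(1 + sin φ) = 0.2327.
σ_a = K_a γ z − 2c√K_a = 0.2327×16.5×2.8 − 2×29.4×0.4823 = -17.61 kPa.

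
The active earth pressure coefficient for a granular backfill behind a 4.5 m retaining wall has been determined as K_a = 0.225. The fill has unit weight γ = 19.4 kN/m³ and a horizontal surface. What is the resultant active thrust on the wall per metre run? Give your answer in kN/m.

P = ½ K_a γ H² = 0.5 × 0.225 × 19.4 × 4.5² = 44.20 kN/m.

44.2 kN/m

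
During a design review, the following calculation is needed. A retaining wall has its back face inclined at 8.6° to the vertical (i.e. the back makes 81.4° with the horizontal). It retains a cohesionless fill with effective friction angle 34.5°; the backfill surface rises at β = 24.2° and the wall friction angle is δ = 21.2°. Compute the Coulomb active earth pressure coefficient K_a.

K_a = sin²(α+φ) / [sin²α · sin(α−δ) · (1 + √{sin(φ+δ)sin(φ−β) / (sin(α−δ)sin(α+β))})²].
With α = 81.4°, φ = 34.5°, δ = 21.2°, β = 24.2°: K_a = 0.4728.

0.473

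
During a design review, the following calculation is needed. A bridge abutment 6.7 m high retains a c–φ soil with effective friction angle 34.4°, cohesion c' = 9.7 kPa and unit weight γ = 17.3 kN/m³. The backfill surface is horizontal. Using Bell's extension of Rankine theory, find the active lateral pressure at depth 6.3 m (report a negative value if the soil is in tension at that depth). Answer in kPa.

20.1 kPa

K_a = (1 − sin φ)/(1 + sin φ) = 0.2780.
σ_a = K_a γ z − 2c√K_a = 0.2780×17.3×6.3 − 2×9.7×0.5272 = 20.07 kPa.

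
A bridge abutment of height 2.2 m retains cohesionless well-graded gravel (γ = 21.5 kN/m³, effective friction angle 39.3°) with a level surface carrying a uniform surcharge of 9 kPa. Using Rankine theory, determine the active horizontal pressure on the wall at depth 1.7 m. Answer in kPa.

K_a = (1 − sin φ)/(1 + sin φ) = 0.2245.
σ_v = γz + q = 21.5 × 1.7 + 9 = 45.55 kPa.
σ_h = K_a σ_v = 0.2245 × 45.55 = 10.22 kPa.

10.2 kPa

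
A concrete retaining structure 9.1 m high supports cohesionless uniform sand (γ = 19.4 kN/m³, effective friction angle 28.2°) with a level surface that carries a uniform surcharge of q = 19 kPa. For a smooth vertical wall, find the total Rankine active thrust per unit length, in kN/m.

K_a = tan²(45° − φ/2) = 0.3582.
Soil triangle: ½ K_a γ H² = 0.5×0.3582×19.4×9.1² = 287.7 kN/m.
Surcharge rectangle: K_a q H = 0.3582×19×9.1 = 61.93 kN/m.
Total = 287.7 + 61.93 = 349.6 kN/m.

350 kN/m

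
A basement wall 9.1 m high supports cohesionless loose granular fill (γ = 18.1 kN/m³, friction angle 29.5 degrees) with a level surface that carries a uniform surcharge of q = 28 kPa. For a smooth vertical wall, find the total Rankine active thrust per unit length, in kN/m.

342 kN/m

K_a = tan²(45° − φ/2) = 0.3401.
Soil triangle: ½ K_a γ H² = 0.5×0.3401×18.1×9.1² = 254.9 kN/m.
Surcharge rectangle: K_a q H = 0.3401×28×9.1 = 86.66 kN/m.
Total = 254.9 + 86.66 = 341.5 kN/m.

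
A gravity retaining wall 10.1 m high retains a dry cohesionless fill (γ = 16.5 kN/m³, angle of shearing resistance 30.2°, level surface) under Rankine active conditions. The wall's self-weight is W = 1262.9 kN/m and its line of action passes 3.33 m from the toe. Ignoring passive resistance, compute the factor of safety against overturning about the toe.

4.49

K_a = tan²(45° − 30.2°/2) = 0.3307.
P_a = ½K_aγH² = 0.5×0.3307×16.5×10.1² = 278.3 kN/m, acting at H/3 = 3.367 m above the base.
Overturning moment M_o = P_a × H/3 = 278.3 × 3.367 = 936.9.
Resisting moment M_r = W × 3.33 = 1262.9 × 3.33 = 4205.
FS_overturning = M_r/M_o = 4205/936.9 = 4.489.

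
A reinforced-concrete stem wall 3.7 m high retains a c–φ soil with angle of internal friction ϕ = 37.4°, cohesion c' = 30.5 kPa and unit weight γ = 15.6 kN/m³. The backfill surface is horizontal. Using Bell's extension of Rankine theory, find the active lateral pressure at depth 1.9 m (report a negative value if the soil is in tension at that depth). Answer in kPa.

K_a = (1 − sin φ)/(1 + sin φ) = 0.2443.
σ_a = K_a γ z − 2c√K_a = 0.2443×15.6×1.9 − 2×30.5×0.4942 = -22.91 kPa.

-22.9 kPa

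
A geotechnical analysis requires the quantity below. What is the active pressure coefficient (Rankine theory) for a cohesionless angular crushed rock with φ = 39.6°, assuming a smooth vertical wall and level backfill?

K_a = (1 − sin φ)/(1 + sin φ) = (1 − sin 39.6°)/(1 + sin 39.6°) = 0.2214.

0.221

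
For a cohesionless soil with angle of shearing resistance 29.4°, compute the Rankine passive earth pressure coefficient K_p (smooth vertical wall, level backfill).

K_p = (1 + sin φ)/(1 − sin φ) = tan²(45° + 29.4°/2) = 2.929.

2.93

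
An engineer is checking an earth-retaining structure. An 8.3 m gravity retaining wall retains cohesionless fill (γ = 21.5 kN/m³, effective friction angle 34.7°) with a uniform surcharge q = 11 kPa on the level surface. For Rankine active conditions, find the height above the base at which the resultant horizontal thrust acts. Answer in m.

K_a = 0.2745.
Triangular part P₁ = ½K_aγH² = 203.3 at H/3 = 2.767 m; rectangular part P₂ = K_a q H = 25.06 at H/2 = 4.150 m.
ȳ = (P₁·2.767 + P₂·4.150)/(P₁+P₂) = 2.918 m.

2.92 m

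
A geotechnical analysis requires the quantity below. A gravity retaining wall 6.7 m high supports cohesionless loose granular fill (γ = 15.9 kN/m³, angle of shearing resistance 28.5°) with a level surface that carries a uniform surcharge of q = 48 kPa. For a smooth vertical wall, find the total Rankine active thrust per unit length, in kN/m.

240 kN/m

K_a = tan²(45° − φ/2) = 0.3540.
Soil triangle: ½ K_a γ H² = 0.5×0.3540×15.9×6.7² = 126.3 kN/m.
Surcharge rectangle: K_a q H = 0.3540×48×6.7 = 113.8 kN/m.
Total = 126.3 + 113.8 = 240.1 kN/m.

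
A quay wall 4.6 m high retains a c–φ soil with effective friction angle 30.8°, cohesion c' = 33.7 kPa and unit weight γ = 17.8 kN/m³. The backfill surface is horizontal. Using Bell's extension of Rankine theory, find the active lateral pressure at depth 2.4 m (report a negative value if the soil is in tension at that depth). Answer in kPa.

K_a = (1 − sin φ)/(1 + sin φ) = 0.3227.
σ_a = K_a γ z − 2c√K_a = 0.3227×17.8×2.4 − 2×33.7×0.5681 = -24.50 kPa.

-24.5 kPa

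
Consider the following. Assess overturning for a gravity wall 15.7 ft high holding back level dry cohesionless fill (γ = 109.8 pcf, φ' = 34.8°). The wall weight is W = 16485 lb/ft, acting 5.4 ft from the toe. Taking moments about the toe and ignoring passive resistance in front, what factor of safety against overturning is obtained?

K_a = tan²(45° − 34.8°/2) = 0.2733.
P_a = ½K_aγH² = 0.5×0.2733×109.8×15.7² = 3698 lb/ft, acting at H/3 = 5.233 ft above the base.
Overturning moment M_o = P_a × H/3 = 3698 × 5.233 = 19360.
Resisting moment M_r = W × 5.4 = 16485 × 5.4 = 89020.
FS_overturning = M_r/M_o = 89020/19360 = 4.599.

4.60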